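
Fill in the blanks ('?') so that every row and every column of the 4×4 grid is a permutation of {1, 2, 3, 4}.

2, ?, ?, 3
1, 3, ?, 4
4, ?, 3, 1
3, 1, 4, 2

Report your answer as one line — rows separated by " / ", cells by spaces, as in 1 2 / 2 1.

2 4 1 3 / 1 3 2 4 / 4 2 3 1 / 3 1 4 2

At row 1, column 2: row 1 has {2,3}; column 2 has {1,3}; that leaves 4.
At row 1, column 3: row 1 has {2,3,4}; column 3 has {3,4}; that leaves 1.
At row 2, column 3: row 2 has {1,3,4}; column 3 has {1,3,4}; that leaves 2.
At row 3, column 2: row 3 has {1,3,4}; column 2 has {1,3,4}; that leaves 2.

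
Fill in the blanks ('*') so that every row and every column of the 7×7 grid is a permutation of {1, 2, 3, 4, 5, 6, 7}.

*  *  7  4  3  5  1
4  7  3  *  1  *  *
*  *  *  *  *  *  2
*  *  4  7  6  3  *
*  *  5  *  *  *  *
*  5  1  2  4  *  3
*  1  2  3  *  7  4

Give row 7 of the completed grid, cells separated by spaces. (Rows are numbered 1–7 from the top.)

6 1 2 3 5 7 4

(r3,c3): row 3 has {2}; column 3 has {1,2,3,4,5,7}, so it must be 6.
(r4,c2): row 4 has {3,4,6,7}; column 2 has {1,5,7}, so it must be 2.
(r4,c7): row 4 has {2,3,4,6,7}; column 7 has {1,2,3,4}, so it must be 5.
(r6,c6): row 6 has {1,2,3,4,5}; column 6 has {3,5,7}, so it must be 6.
(r7,c5): row 7 has {1,2,3,4,7}; column 5 has {1,3,4,6}, so it must be 5.
(r1,c2): row 1 has {1,3,4,5,7}; column 2 has {1,2,5,7}, so it must be 6.
(r2,c6): row 2 has {1,3,4,7}; column 6 has {3,5,6,7}, so it must be 2.
(r2,c7): row 2 has {1,2,3,4,7}; column 7 has {1,2,3,4,5}, so it must be 6.
(r3,c5): row 3 has {2,6}; column 5 has {1,3,4,5,6}, so it must be 7.
(r4,c1): row 4 has {2,3,4,5,6,7}; column 1 has {4}, so it must be 1.
(r5,c5): row 5 has {5}; column 5 has {1,3,4,5,6,7}, so it must be 2.
(r5,c7): row 5 has {2,5}; column 7 has {1,2,3,4,5,6}, so it must be 7.
(r6,c1): row 6 has {1,2,3,4,5,6}; column 1 has {1,4}, so it must be 7.
(r7,c1): row 7 has {1,2,3,4,5,7}; column 1 has {1,4,7}, so it must be 6.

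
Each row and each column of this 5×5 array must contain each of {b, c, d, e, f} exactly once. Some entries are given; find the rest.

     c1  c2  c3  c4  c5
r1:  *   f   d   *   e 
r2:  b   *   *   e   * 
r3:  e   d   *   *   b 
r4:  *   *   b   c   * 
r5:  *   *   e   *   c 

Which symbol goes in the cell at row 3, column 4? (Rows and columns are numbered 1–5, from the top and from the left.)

f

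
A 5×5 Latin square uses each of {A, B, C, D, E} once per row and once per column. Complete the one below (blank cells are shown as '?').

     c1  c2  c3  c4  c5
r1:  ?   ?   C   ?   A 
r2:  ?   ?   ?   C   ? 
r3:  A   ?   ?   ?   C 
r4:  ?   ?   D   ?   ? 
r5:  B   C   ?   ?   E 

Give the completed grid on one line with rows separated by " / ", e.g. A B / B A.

(r4,c5) = B
(r5,c3) = A
(r5,c4) = D
(r2,c5) = D
(r2,c1) = E
(r2,c3) = B
(r3,c3) = E
(r3,c4) = B
(r4,c1) = C
(r1,c1) = D
(r1,c4) = E
(r2,c2) = A
(r3,c2) = D
(r4,c2) = E
(r4,c4) = A
(r1,c2) = B

D B C E A / E A B C D / A D E B C / C E D A B / B C A D E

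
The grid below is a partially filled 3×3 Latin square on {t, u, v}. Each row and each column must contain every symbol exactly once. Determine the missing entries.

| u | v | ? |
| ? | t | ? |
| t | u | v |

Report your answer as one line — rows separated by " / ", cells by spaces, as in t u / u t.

u v t / v t u / t u v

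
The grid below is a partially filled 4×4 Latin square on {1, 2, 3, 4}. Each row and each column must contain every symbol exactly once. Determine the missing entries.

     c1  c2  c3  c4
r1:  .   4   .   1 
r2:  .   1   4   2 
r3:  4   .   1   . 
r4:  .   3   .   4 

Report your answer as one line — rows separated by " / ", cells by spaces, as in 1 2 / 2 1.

2 4 3 1 / 3 1 4 2 / 4 2 1 3 / 1 3 2 4

Cell (r2,c1): row 2 has {1,2,4}; column 1 has {4} → 3.
Cell (r3,c2): row 3 has {1,4}; column 2 has {1,3,4} → 2.
Cell (r3,c4): row 3 has {1,2,4}; column 4 has {1,2,4} → 3.
Cell (r4,c3): row 4 has {3,4}; column 3 has {1,4} → 2.
Cell (r1,c1): row 1 has {1,4}; column 1 has {3,4} → 2.
Cell (r1,c3): row 1 has {1,2,4}; column 3 has {1,2,4} → 3.
Cell (r4,c1): row 4 has {2,3,4}; column 1 has {2,3,4} → 1.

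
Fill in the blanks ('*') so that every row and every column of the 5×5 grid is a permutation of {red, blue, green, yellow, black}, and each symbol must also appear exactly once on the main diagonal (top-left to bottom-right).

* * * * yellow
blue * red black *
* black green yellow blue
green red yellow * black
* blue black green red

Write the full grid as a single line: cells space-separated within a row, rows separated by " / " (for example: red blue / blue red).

black green blue red yellow / blue yellow red black green / red black green yellow blue / green red yellow blue black / yellow blue black green red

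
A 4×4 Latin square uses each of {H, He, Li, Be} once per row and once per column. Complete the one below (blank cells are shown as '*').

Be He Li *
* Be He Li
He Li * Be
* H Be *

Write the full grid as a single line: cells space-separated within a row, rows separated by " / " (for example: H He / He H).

Be He Li H / H Be He Li / He Li H Be / Li H Be He

(r1,c4) = H
(r2,c1) = H
(r3,c3) = H
(r4,c1) = Li
(r4,c4) = He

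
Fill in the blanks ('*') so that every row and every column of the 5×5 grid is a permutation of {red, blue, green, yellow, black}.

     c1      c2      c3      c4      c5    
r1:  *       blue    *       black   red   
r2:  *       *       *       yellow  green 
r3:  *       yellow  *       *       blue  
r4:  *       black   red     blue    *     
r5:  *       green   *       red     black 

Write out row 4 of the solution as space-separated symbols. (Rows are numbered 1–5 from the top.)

green black red blue yellow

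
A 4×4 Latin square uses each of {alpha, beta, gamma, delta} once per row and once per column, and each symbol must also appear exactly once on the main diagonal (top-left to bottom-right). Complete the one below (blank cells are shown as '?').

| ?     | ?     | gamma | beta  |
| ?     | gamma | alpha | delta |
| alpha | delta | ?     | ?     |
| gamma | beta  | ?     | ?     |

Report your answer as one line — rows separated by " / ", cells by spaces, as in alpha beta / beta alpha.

delta alpha gamma beta / beta gamma alpha delta / alpha delta beta gamma / gamma beta delta alpha

At row 1, column 1: row 1 has {beta,gamma}; column 1 has {alpha,gamma}; the diagonal has {gamma}; that leaves delta.
At row 1, column 2: row 1 has {beta,gamma,delta}; column 2 has {beta,gamma,delta}; that leaves alpha.
At row 2, column 1: row 2 has {alpha,gamma,delta}; column 1 has {alpha,gamma,delta}; that leaves beta.
At row 3, column 3: row 3 has {alpha,delta}; column 3 has {alpha,gamma}; the diagonal has {gamma,delta}; that leaves beta.
At row 3, column 4: row 3 has {alpha,beta,delta}; column 4 has {beta,delta}; that leaves gamma.
At row 4, column 3: row 4 has {beta,gamma}; column 3 has {alpha,beta,gamma}; that leaves delta.
At row 4, column 4: row 4 has {beta,gamma,delta}; column 4 has {beta,gamma,delta}; the diagonal has {beta,gamma,delta}; that leaves alpha.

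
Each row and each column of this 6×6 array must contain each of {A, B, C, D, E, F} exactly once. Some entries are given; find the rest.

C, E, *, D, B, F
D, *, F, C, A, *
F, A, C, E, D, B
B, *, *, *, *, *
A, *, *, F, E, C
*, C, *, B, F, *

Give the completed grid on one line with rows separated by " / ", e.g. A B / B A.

(r1,c3) = A
(r2,c2) = B
(r2,c6) = E
(r4,c4) = A
(r4,c5) = C
(r4,c6) = D
(r5,c2) = D
(r5,c3) = B
(r6,c1) = E
(r6,c3) = D
(r6,c6) = A
(r4,c2) = F
(r4,c3) = E

C E A D B F / D B F C A E / F A C E D B / B F E A C D / A D B F E C / E C D B F A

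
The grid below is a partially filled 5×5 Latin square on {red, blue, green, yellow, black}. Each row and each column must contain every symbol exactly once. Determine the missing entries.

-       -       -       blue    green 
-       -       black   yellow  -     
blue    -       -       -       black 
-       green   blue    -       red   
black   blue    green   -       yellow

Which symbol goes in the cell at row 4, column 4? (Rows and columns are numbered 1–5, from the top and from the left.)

black

(r2,c2) = red
(r2,c5) = blue
(r3,c2) = yellow
(r3,c3) = red
(r3,c4) = green
(r4,c1) = yellow
(r4,c4) = black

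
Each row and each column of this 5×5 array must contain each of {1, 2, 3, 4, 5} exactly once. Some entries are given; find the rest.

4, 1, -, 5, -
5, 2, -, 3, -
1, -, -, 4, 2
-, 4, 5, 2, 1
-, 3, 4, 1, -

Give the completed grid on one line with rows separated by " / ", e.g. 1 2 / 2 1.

4 1 2 5 3 / 5 2 1 3 4 / 1 5 3 4 2 / 3 4 5 2 1 / 2 3 4 1 5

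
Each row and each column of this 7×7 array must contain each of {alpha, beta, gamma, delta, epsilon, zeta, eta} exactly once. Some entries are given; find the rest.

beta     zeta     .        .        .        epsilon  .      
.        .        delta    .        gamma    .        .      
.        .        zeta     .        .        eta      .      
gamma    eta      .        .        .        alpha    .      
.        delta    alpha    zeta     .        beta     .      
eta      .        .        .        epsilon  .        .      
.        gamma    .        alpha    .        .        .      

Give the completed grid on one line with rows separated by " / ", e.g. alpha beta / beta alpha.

beta zeta gamma eta delta epsilon alpha / alpha beta delta epsilon gamma zeta eta / delta epsilon zeta gamma alpha eta beta / gamma eta epsilon beta zeta alpha delta / epsilon delta alpha zeta eta beta gamma / eta alpha beta delta epsilon gamma zeta / zeta gamma eta alpha beta delta epsilon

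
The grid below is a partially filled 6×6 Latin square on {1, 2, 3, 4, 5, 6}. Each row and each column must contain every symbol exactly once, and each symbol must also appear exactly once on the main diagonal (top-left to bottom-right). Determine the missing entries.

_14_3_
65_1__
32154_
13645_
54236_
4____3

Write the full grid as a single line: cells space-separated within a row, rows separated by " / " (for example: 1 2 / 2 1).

2 1 4 6 3 5 / 6 5 3 1 2 4 / 3 2 1 5 4 6 / 1 3 6 4 5 2 / 5 4 2 3 6 1 / 4 6 5 2 1 3

row 1 has {1,3,4}; column 1 has {1,3,4,5,6}; the diagonal has {1,3,4,5,6} — only 2 is left for (r1,c1).
row 1 has {1,2,3,4}; column 4 has {1,3,4,5} — only 6 is left for (r1,c4).
row 1 has {1,2,3,4,6}; column 6 has {3} — only 5 is left for (r1,c6).
row 2 has {1,5,6}; column 3 has {1,2,4,6} — only 3 is left for (r2,c3).
row 2 has {1,3,5,6}; column 5 has {3,4,5,6} — only 2 is left for (r2,c5).
row 2 has {1,2,3,5,6}; column 6 has {3,5} — only 4 is left for (r2,c6).
row 3 has {1,2,3,4,5}; column 6 has {3,4,5} — only 6 is left for (r3,c6).
row 4 has {1,3,4,5,6}; column 6 has {3,4,5,6} — only 2 is left for (r4,c6).
row 5 has {2,3,4,5,6}; column 6 has {2,3,4,5,6} — only 1 is left for (r5,c6).
row 6 has {3,4}; column 2 has {1,2,3,4,5} — only 6 is left for (r6,c2).
row 6 has {3,4,6}; column 3 has {1,2,3,4,6} — only 5 is left for (r6,c3).
row 6 has {3,4,5,6}; column 4 has {1,3,4,5,6} — only 2 is left for (r6,c4).
row 6 has {2,3,4,5,6}; column 5 has {2,3,4,5,6} — only 1 is left for (r6,c5).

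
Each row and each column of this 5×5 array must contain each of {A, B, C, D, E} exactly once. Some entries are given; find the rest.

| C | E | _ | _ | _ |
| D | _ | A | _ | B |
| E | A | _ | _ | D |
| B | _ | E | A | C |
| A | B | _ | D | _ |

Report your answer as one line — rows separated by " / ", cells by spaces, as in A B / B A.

C E D B A / D C A E B / E A B C D / B D E A C / A B C D E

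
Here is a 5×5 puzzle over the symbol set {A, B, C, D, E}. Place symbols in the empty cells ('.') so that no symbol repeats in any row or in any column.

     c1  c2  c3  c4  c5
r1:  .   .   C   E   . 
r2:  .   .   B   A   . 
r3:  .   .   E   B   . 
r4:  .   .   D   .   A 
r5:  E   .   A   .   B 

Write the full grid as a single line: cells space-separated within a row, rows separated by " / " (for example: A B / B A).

A B C E D / C D B A E / D A E B C / B E D C A / E C A D B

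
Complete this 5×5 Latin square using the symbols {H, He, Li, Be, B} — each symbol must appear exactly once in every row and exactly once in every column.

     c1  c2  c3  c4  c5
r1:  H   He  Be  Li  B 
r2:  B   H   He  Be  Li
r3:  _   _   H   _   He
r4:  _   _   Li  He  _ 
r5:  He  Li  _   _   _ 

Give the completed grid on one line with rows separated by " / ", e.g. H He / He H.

H He Be Li B / B H He Be Li / Li Be H B He / Be B Li He H / He Li B H Be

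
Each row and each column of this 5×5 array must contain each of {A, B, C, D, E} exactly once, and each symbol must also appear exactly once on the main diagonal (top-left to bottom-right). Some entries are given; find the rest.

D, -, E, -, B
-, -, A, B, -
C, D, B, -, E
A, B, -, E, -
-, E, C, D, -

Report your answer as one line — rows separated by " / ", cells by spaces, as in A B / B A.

D A E C B / E C A B D / C D B A E / A B D E C / B E C D A

Cell (r2,c1): row 2 has {A,B}; column 1 has {A,C,D} → E.
Cell (r2,c2): row 2 has {A,B,E}; column 2 has {B,D,E}; the diagonal has {B,D,E} → C.
Cell (r2,c5): row 2 has {A,B,C,E}; column 5 has {B,E} → D.
Cell (r3,c4): row 3 has {B,C,D,E}; column 4 has {B,D,E} → A.
Cell (r4,c3): row 4 has {A,B,E}; column 3 has {A,B,C,E} → D.
Cell (r4,c5): row 4 has {A,B,D,E}; column 5 has {B,D,E} → C.
Cell (r5,c1): row 5 has {C,D,E}; column 1 has {A,C,D,E} → B.
Cell (r5,c5): row 5 has {B,C,D,E}; column 5 has {B,C,D,E}; the diagonal has {B,C,D,E} → A.
Cell (r1,c2): row 1 has {B,D,E}; column 2 has {B,C,D,E} → A.
Cell (r1,c4): row 1 has {A,B,D,E}; column 4 has {A,B,D,E} → C.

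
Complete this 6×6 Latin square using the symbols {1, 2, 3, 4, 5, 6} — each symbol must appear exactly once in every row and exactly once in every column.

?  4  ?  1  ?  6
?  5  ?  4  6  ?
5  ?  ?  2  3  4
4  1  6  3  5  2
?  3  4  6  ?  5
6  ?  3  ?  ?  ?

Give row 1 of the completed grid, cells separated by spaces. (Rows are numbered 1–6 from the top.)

3 4 5 1 2 6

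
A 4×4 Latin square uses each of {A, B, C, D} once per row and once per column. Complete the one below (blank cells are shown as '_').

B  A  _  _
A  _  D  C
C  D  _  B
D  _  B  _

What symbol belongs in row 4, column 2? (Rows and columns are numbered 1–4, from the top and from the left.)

(r1,c3): row 1 has {A,B}; column 3 has {B,D}, so it must be C.
(r1,c4): row 1 has {A,B,C}; column 4 has {B,C}, so it must be D.
(r2,c2): row 2 has {A,C,D}; column 2 has {A,D}, so it must be B.
(r3,c3): row 3 has {B,C,D}; column 3 has {B,C,D}, so it must be A.
(r4,c2): row 4 has {B,D}; column 2 has {A,B,D}, so it must be C.

C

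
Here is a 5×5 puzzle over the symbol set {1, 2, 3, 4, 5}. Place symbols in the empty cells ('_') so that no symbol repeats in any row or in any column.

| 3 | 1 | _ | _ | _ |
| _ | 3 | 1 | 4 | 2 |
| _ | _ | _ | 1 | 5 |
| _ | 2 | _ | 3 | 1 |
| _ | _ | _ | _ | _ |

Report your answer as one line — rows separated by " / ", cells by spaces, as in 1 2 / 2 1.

(r1,c5): row 1 has {1,3}; column 5 has {1,2,5}, so it must be 4.
(r2,c1): row 2 has {1,2,3,4}; column 1 has {3}, so it must be 5.
(r3,c2): row 3 has {1,5}; column 2 has {1,2,3}, so it must be 4.
(r4,c1): row 4 has {1,2,3}; column 1 has {3,5}, so it must be 4.
(r4,c3): row 4 has {1,2,3,4}; column 3 has {1}, so it must be 5.
(r5,c2): row 5 is empty so far; column 2 has {1,2,3,4}, so it must be 5.
(r5,c4): row 5 has {5}; column 4 has {1,3,4}, so it must be 2.
(r5,c5): row 5 has {2,5}; column 5 has {1,2,4,5}, so it must be 3.
(r1,c3): row 1 has {1,3,4}; column 3 has {1,5}, so it must be 2.
(r1,c4): row 1 has {1,2,3,4}; column 4 has {1,2,3,4}, so it must be 5.
(r3,c1): row 3 has {1,4,5}; column 1 has {3,4,5}, so it must be 2.
(r3,c3): row 3 has {1,2,4,5}; column 3 has {1,2,5}, so it must be 3.
(r5,c1): row 5 has {2,3,5}; column 1 has {2,3,4,5}, so it must be 1.
(r5,c3): row 5 has {1,2,3,5}; column 3 has {1,2,3,5}, so it must be 4.

3 1 2 5 4 / 5 3 1 4 2 / 2 4 3 1 5 / 4 2 5 3 1 / 1 5 4 2 3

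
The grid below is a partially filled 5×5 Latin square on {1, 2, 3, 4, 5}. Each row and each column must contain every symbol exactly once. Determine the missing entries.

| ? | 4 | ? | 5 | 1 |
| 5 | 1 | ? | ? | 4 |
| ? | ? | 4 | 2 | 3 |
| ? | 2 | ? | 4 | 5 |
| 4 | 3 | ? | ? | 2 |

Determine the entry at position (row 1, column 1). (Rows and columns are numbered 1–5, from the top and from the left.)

2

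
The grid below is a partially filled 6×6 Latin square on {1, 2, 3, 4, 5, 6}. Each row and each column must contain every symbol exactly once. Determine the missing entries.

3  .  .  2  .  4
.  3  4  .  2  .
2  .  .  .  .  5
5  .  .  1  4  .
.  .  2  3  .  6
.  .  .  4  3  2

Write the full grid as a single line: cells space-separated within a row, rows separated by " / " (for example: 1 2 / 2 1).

3 5 1 2 6 4 / 6 3 4 5 2 1 / 2 4 3 6 1 5 / 5 2 6 1 4 3 / 4 1 2 3 5 6 / 1 6 5 4 3 2

Cell (r2,c6): row 2 has {2,3,4}; column 6 has {2,4,5,6} → 1.
Cell (r3,c4): row 3 has {2,5}; column 4 has {1,2,3,4} → 6.
Cell (r3,c5): row 3 has {2,5,6}; column 5 has {2,3,4} → 1.
Cell (r4,c6): row 4 has {1,4,5}; column 6 has {1,2,4,5,6} → 3.
Cell (r5,c5): row 5 has {2,3,6}; column 5 has {1,2,3,4} → 5.
Cell (r1,c5): row 1 has {2,3,4}; column 5 has {1,2,3,4,5} → 6.
Cell (r2,c1): row 2 has {1,2,3,4}; column 1 has {2,3,5} → 6.
Cell (r2,c4): row 2 has {1,2,3,4,6}; column 4 has {1,2,3,4,6} → 5.
Cell (r3,c2): row 3 has {1,2,5,6}; column 2 has {3} → 4.
Cell (r3,c3): row 3 has {1,2,4,5,6}; column 3 has {2,4} → 3.
Cell (r4,c3): row 4 has {1,3,4,5}; column 3 has {2,3,4} → 6.
Cell (r5,c2): row 5 has {2,3,5,6}; column 2 has {3,4} → 1.
Cell (r6,c1): row 6 has {2,3,4}; column 1 has {2,3,5,6} → 1.
Cell (r6,c3): row 6 has {1,2,3,4}; column 3 has {2,3,4,6} → 5.
Cell (r1,c2): row 1 has {2,3,4,6}; column 2 has {1,3,4} → 5.
Cell (r1,c3): row 1 has {2,3,4,5,6}; column 3 has {2,3,4,5,6} → 1.
Cell (r4,c2): row 4 has {1,3,4,5,6}; column 2 has {1,3,4,5} → 2.
Cell (r5,c1): row 5 has {1,2,3,5,6}; column 1 has {1,2,3,5,6} → 4.
Cell (r6,c2): row 6 has {1,2,3,4,5}; column 2 has {1,2,3,4,5} → 6.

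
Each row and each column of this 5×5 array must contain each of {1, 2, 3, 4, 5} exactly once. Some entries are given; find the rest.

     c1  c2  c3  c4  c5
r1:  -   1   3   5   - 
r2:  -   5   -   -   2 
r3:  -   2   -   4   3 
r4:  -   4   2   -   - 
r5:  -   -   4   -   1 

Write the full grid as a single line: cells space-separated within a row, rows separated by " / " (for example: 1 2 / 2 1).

2 1 3 5 4 / 4 5 1 3 2 / 1 2 5 4 3 / 3 4 2 1 5 / 5 3 4 2 1

row 1 has {1,3,5}; column 5 has {1,2,3} — only 4 is left for (r1,c5).
row 2 has {2,5}; column 3 has {2,3,4} — only 1 is left for (r2,c3).
row 2 has {1,2,5}; column 4 has {4,5} — only 3 is left for (r2,c4).
row 3 has {2,3,4}; column 3 has {1,2,3,4} — only 5 is left for (r3,c3).
row 4 has {2,4}; column 4 has {3,4,5} — only 1 is left for (r4,c4).
row 4 has {1,2,4}; column 5 has {1,2,3,4} — only 5 is left for (r4,c5).
row 5 has {1,4}; column 2 has {1,2,4,5} — only 3 is left for (r5,c2).
row 5 has {1,3,4}; column 4 has {1,3,4,5} — only 2 is left for (r5,c4).
row 1 has {1,3,4,5}; column 1 is empty so far — only 2 is left for (r1,c1).
row 2 has {1,2,3,5}; column 1 has {2} — only 4 is left for (r2,c1).
row 3 has {2,3,4,5}; column 1 has {2,4} — only 1 is left for (r3,c1).
row 4 has {1,2,4,5}; column 1 has {1,2,4} — only 3 is left for (r4,c1).
row 5 has {1,2,3,4}; column 1 has {1,2,3,4} — only 5 is left for (r5,c1).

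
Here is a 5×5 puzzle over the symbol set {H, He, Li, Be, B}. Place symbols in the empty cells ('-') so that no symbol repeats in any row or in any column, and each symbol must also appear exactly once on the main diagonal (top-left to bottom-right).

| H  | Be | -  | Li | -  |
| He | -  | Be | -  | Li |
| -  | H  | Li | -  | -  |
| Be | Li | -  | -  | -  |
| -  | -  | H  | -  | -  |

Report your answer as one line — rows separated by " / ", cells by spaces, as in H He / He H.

H Be He Li B / He B Be H Li / B H Li Be He / Be Li B He H / Li He H B Be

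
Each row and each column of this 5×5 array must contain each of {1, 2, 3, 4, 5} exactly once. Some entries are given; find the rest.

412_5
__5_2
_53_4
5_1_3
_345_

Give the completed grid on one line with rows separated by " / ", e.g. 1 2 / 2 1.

4 1 2 3 5 / 3 4 5 1 2 / 1 5 3 2 4 / 5 2 1 4 3 / 2 3 4 5 1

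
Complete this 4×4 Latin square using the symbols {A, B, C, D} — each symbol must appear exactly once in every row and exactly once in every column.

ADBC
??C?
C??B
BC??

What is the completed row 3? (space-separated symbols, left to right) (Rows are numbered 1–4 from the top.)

C A D B

(r2,c1) = D
(r2,c4) = A
(r3,c2) = A
(r3,c3) = D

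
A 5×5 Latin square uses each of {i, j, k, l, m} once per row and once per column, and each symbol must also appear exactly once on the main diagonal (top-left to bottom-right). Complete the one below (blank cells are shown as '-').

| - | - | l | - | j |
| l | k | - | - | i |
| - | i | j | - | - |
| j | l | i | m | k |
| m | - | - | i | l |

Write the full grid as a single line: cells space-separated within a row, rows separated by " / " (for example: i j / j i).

i m l k j / l k m j i / k i j l m / j l i m k / m j k i l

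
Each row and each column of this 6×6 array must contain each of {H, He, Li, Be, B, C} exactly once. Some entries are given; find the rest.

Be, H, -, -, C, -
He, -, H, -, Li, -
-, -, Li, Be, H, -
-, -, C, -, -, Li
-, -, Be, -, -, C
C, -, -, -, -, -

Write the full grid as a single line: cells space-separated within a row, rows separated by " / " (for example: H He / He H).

Be H He Li C B / He B H C Li Be / B C Li Be H He / H Be C B He Li / Li He Be H B C / C Li B He Be H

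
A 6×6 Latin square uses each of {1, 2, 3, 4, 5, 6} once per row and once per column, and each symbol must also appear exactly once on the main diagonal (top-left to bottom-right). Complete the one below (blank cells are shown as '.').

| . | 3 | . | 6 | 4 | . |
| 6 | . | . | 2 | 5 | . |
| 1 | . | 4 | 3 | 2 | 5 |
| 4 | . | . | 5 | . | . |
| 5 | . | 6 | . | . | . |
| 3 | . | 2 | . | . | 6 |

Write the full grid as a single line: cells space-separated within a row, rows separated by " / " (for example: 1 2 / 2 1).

At row 1, column 1: row 1 has {3,4,6}; column 1 has {1,3,4,5,6}; the diagonal has {4,5,6}; that leaves 2.
At row 1, column 6: row 1 has {2,3,4,6}; column 6 has {5,6}; that leaves 1.
At row 2, column 2: row 2 has {2,5,6}; column 2 has {3}; the diagonal has {2,4,5,6}; that leaves 1.
At row 2, column 3: row 2 has {1,2,5,6}; column 3 has {2,4,6}; that leaves 3.
At row 2, column 6: row 2 has {1,2,3,5,6}; column 6 has {1,5,6}; that leaves 4.
At row 3, column 2: row 3 has {1,2,3,4,5}; column 2 has {1,3}; that leaves 6.
At row 4, column 2: row 4 has {4,5}; column 2 has {1,3,6}; that leaves 2.
At row 4, column 3: row 4 has {2,4,5}; column 3 has {2,3,4,6}; that leaves 1.
At row 4, column 6: row 4 has {1,2,4,5}; column 6 has {1,4,5,6}; that leaves 3.
At row 5, column 2: row 5 has {5,6}; column 2 has {1,2,3,6}; that leaves 4.
At row 5, column 4: row 5 has {4,5,6}; column 4 has {2,3,5,6}; that leaves 1.
At row 5, column 5: row 5 has {1,4,5,6}; column 5 has {2,4,5}; the diagonal has {1,2,4,5,6}; that leaves 3.
At row 5, column 6: row 5 has {1,3,4,5,6}; column 6 has {1,3,4,5,6}; that leaves 2.
At row 6, column 2: row 6 has {2,3,6}; column 2 has {1,2,3,4,6}; that leaves 5.
At row 6, column 4: row 6 has {2,3,5,6}; column 4 has {1,2,3,5,6}; that leaves 4.
At row 6, column 5: row 6 has {2,3,4,5,6}; column 5 has {2,3,4,5}; that leaves 1.
At row 1, column 3: row 1 has {1,2,3,4,6}; column 3 has {1,2,3,4,6}; that leaves 5.
At row 4, column 5: row 4 has {1,2,3,4,5}; column 5 has {1,2,3,4,5}; that leaves 6.

2 3 5 6 4 1 / 6 1 3 2 5 4 / 1 6 4 3 2 5 / 4 2 1 5 6 3 / 5 4 6 1 3 2 / 3 5 2 4 1 6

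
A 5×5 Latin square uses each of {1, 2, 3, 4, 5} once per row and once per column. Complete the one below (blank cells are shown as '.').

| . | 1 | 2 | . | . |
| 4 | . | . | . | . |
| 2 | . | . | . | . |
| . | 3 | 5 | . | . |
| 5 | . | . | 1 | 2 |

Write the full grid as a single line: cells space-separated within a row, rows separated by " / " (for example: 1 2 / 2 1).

(r1,c1) = 3
(r4,c1) = 1
(r4,c5) = 4
(r5,c2) = 4
(r5,c3) = 3
(r1,c5) = 5
(r2,c3) = 1
(r2,c5) = 3
(r3,c2) = 5
(r3,c3) = 4
(r3,c4) = 3
(r3,c5) = 1
(r4,c4) = 2
(r1,c4) = 4
(r2,c2) = 2
(r2,c4) = 5

3 1 2 4 5 / 4 2 1 5 3 / 2 5 4 3 1 / 1 3 5 2 4 / 5 4 3 1 2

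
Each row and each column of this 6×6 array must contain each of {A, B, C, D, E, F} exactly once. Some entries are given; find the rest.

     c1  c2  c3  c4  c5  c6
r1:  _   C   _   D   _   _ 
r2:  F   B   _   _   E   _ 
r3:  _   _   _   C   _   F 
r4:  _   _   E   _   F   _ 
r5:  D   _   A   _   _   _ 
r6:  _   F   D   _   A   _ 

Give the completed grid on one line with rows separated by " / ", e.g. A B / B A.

A C F D B E / F B C A E D / E A B C D F / C D E B F A / D E A F C B / B F D E A C

(r1,c5) = B
(r2,c3) = C
(r2,c4) = A
(r2,c6) = D
(r3,c3) = B
(r3,c5) = D
(r4,c4) = B
(r5,c2) = E
(r5,c4) = F
(r5,c5) = C
(r5,c6) = B
(r6,c4) = E
(r6,c6) = C
(r1,c3) = F
(r3,c2) = A
(r4,c2) = D
(r4,c6) = A
(r6,c1) = B
(r1,c6) = E
(r3,c1) = E
(r4,c1) = C
(r1,c1) = A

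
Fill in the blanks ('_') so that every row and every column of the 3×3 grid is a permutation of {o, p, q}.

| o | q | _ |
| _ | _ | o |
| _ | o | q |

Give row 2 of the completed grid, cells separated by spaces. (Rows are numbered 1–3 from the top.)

q p o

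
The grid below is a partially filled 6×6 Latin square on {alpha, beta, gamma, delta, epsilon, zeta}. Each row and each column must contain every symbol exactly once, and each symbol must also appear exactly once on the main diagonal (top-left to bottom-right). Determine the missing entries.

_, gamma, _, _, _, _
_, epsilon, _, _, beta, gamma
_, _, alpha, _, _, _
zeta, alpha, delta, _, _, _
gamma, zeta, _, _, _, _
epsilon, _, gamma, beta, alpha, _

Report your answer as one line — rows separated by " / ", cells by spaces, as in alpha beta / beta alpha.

beta gamma epsilon alpha zeta delta / alpha epsilon zeta delta beta gamma / delta beta alpha zeta gamma epsilon / zeta alpha delta gamma epsilon beta / gamma zeta beta epsilon delta alpha / epsilon delta gamma beta alpha zeta

Cell (r2,c3): row 2 has {beta,gamma,epsilon}; column 3 has {alpha,gamma,delta} → zeta.
Cell (r4,c4): row 4 has {alpha,delta,zeta}; column 4 has {beta}; the diagonal has {alpha,epsilon} → gamma.
Cell (r4,c5): row 4 has {alpha,gamma,delta,zeta}; column 5 has {alpha,beta} → epsilon.
Cell (r4,c6): row 4 has {alpha,gamma,delta,epsilon,zeta}; column 6 has {gamma} → beta.
Cell (r5,c5): row 5 has {gamma,zeta}; column 5 has {alpha,beta,epsilon}; the diagonal has {alpha,gamma,epsilon} → delta.
Cell (r6,c2): row 6 has {alpha,beta,gamma,epsilon}; column 2 has {alpha,gamma,epsilon,zeta} → delta.
Cell (r6,c6): row 6 has {alpha,beta,gamma,delta,epsilon}; column 6 has {beta,gamma}; the diagonal has {alpha,gamma,delta,epsilon} → zeta.
Cell (r1,c1): row 1 has {gamma}; column 1 has {gamma,epsilon,zeta}; the diagonal has {alpha,gamma,delta,epsilon,zeta} → beta.
Cell (r1,c3): row 1 has {beta,gamma}; column 3 has {alpha,gamma,delta,zeta} → epsilon.
Cell (r1,c5): row 1 has {beta,gamma,epsilon}; column 5 has {alpha,beta,delta,epsilon} → zeta.
Cell (r3,c1): row 3 has {alpha}; column 1 has {beta,gamma,epsilon,zeta} → delta.
Cell (r3,c2): row 3 has {alpha,delta}; column 2 has {alpha,gamma,delta,epsilon,zeta} → beta.
Cell (r3,c5): row 3 has {alpha,beta,delta}; column 5 has {alpha,beta,delta,epsilon,zeta} → gamma.
Cell (r3,c6): row 3 has {alpha,beta,gamma,delta}; column 6 has {beta,gamma,zeta} → epsilon.
Cell (r5,c3): row 5 has {gamma,delta,zeta}; column 3 has {alpha,gamma,delta,epsilon,zeta} → beta.
Cell (r5,c6): row 5 has {beta,gamma,delta,zeta}; column 6 has {beta,gamma,epsilon,zeta} → alpha.
Cell (r1,c6): row 1 has {beta,gamma,epsilon,zeta}; column 6 has {alpha,beta,gamma,epsilon,zeta} → delta.
Cell (r2,c1): row 2 has {beta,gamma,epsilon,zeta}; column 1 has {beta,gamma,delta,epsilon,zeta} → alpha.
Cell (r2,c4): row 2 has {alpha,beta,gamma,epsilon,zeta}; column 4 has {beta,gamma} → delta.
Cell (r3,c4): row 3 has {alpha,beta,gamma,delta,epsilon}; column 4 has {beta,gamma,delta} → zeta.
Cell (r5,c4): row 5 has {alpha,beta,gamma,delta,zeta}; column 4 has {beta,gamma,delta,zeta} → epsilon.
Cell (r1,c4): row 1 has {beta,gamma,delta,epsilon,zeta}; column 4 has {beta,gamma,delta,epsilon,zeta} → alpha.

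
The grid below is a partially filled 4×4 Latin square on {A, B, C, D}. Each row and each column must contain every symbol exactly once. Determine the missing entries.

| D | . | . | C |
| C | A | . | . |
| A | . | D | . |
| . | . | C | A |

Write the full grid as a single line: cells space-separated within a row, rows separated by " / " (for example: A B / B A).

D B A C / C A B D / A C D B / B D C A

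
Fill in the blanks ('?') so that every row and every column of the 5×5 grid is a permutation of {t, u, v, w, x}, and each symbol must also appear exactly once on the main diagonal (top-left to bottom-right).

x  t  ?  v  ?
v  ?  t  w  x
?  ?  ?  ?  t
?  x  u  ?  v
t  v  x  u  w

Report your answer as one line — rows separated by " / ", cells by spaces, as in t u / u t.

At row 1, column 3: row 1 has {t,v,x}; column 3 has {t,u,x}; that leaves w.
At row 1, column 5: row 1 has {t,v,w,x}; column 5 has {t,v,w,x}; that leaves u.
At row 2, column 2: row 2 has {t,v,w,x}; column 2 has {t,v,x}; the diagonal has {w,x}; that leaves u.
At row 3, column 2: row 3 has {t}; column 2 has {t,u,v,x}; that leaves w.
At row 3, column 3: row 3 has {t,w}; column 3 has {t,u,w,x}; the diagonal has {u,w,x}; that leaves v.
At row 3, column 4: row 3 has {t,v,w}; column 4 has {u,v,w}; that leaves x.
At row 4, column 1: row 4 has {u,v,x}; column 1 has {t,v,x}; that leaves w.
At row 4, column 4: row 4 has {u,v,w,x}; column 4 has {u,v,w,x}; the diagonal has {u,v,w,x}; that leaves t.
At row 3, column 1: row 3 has {t,v,w,x}; column 1 has {t,v,w,x}; that leaves u.

x t w v u / v u t w x / u w v x t / w x u t v / t v x u w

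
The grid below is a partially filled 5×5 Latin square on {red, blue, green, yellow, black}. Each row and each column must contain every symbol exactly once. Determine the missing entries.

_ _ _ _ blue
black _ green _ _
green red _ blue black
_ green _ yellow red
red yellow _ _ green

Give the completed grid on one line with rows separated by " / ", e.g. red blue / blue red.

yellow black red green blue / black blue green red yellow / green red yellow blue black / blue green black yellow red / red yellow blue black green

(r1,c1) = yellow
(r1,c2) = black
(r1,c3) = red
(r1,c4) = green
(r2,c2) = blue
(r2,c4) = red
(r2,c5) = yellow
(r3,c3) = yellow
(r4,c1) = blue
(r4,c3) = black
(r5,c3) = blue
(r5,c4) = black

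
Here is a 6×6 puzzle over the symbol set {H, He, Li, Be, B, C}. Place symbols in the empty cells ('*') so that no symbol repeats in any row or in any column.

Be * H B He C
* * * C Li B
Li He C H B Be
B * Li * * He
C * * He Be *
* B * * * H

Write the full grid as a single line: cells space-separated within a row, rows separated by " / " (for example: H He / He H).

Be Li H B He C / H Be He C Li B / Li He C H B Be / B C Li Be H He / C H B He Be Li / He B Be Li C H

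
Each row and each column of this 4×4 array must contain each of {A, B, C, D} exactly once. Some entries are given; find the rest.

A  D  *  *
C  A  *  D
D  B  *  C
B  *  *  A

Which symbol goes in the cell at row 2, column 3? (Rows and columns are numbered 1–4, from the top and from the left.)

At row 1, column 4: row 1 has {A,D}; column 4 has {A,C,D}; that leaves B.
At row 2, column 3: row 2 has {A,C,D}; column 3 is empty so far; that leaves B.

B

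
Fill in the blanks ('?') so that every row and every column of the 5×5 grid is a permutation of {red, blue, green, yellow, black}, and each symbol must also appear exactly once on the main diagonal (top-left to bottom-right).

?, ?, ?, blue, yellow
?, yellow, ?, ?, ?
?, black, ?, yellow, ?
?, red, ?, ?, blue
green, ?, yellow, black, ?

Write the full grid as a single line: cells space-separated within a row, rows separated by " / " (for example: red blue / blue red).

(r1,c2): row 1 has {blue,yellow}; column 2 has {red,yellow,black}, so it must be green.
(r4,c4): row 4 has {red,blue}; column 4 has {blue,yellow,black}; the diagonal has {yellow}, so it must be green.
(r5,c2): row 5 has {green,yellow,black}; column 2 has {red,green,yellow,black}, so it must be blue.
(r5,c5): row 5 has {blue,green,yellow,black}; column 5 has {blue,yellow}; the diagonal has {green,yellow}, so it must be red.
(r1,c1): row 1 has {blue,green,yellow}; column 1 has {green}; the diagonal has {red,green,yellow}, so it must be black.
(r1,c3): row 1 has {blue,green,yellow,black}; column 3 has {yellow}, so it must be red.
(r2,c4): row 2 has {yellow}; column 4 has {blue,green,yellow,black}, so it must be red.
(r3,c3): row 3 has {yellow,black}; column 3 has {red,yellow}; the diagonal has {red,green,yellow,black}, so it must be blue.
(r3,c5): row 3 has {blue,yellow,black}; column 5 has {red,blue,yellow}, so it must be green.
(r4,c1): row 4 has {red,blue,green}; column 1 has {green,black}, so it must be yellow.
(r4,c3): row 4 has {red,blue,green,yellow}; column 3 has {red,blue,yellow}, so it must be black.
(r2,c1): row 2 has {red,yellow}; column 1 has {green,yellow,black}, so it must be blue.
(r2,c3): row 2 has {red,blue,yellow}; column 3 has {red,blue,yellow,black}, so it must be green.
(r2,c5): row 2 has {red,blue,green,yellow}; column 5 has {red,blue,green,yellow}, so it must be black.
(r3,c1): row 3 has {blue,green,yellow,black}; column 1 has {blue,green,yellow,black}, so it must be red.

black green red blue yellow / blue yellow green red black / red black blue yellow green / yellow red black green blue / green blue yellow black red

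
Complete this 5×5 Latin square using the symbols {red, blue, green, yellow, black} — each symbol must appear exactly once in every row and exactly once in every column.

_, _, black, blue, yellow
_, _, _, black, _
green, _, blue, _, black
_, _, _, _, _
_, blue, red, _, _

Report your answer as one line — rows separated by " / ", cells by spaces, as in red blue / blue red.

red green black blue yellow / yellow red green black blue / green yellow blue red black / blue black yellow green red / black blue red yellow green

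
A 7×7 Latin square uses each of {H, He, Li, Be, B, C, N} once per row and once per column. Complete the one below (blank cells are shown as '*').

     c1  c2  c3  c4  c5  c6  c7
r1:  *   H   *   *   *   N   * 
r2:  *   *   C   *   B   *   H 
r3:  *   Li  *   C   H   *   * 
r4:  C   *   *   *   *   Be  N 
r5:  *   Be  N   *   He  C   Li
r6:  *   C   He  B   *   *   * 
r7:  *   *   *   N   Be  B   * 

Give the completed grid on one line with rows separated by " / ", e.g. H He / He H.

Be H B Li C N He / He N C Be B Li H / N Li Be C H He B / C B H He Li Be N / B Be N H He C Li / Li C He B N H Be / H He Li N Be B C

(r3,c6) = He
(r4,c5) = Li
(r5,c4) = H
(r6,c5) = N
(r6,c7) = Be
(r7,c2) = He
(r7,c7) = C
(r1,c5) = C
(r2,c2) = N
(r2,c6) = Li
(r3,c7) = B
(r4,c2) = B
(r4,c3) = H
(r4,c4) = He
(r5,c1) = B
(r6,c6) = H
(r7,c3) = Li
(r1,c7) = He
(r2,c4) = Be
(r3,c3) = Be
(r6,c1) = Li
(r7,c1) = H
(r1,c1) = Be
(r1,c3) = B
(r1,c4) = Li
(r2,c1) = He
(r3,c1) = N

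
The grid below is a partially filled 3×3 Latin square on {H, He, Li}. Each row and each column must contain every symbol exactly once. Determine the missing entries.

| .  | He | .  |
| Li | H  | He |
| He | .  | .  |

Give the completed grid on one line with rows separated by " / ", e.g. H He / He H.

H He Li / Li H He / He Li H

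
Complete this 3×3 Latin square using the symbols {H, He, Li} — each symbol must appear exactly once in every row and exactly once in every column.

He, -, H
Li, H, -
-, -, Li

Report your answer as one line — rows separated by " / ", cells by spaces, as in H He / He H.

row 1 has {H,He}; column 2 has {H} — only Li is left for (r1,c2).
row 2 has {H,Li}; column 3 has {H,Li} — only He is left for (r2,c3).
row 3 has {Li}; column 1 has {He,Li} — only H is left for (r3,c1).
row 3 has {H,Li}; column 2 has {H,Li} — only He is left for (r3,c2).

He Li H / Li H He / H He Li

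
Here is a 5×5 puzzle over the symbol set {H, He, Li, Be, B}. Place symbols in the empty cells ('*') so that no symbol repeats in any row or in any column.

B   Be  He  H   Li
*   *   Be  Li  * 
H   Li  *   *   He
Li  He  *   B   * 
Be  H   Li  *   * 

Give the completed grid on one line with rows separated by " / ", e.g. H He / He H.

B Be He H Li / He B Be Li H / H Li B Be He / Li He H B Be / Be H Li He B

row 2 has {Li,Be}; column 1 has {H,Li,Be,B} — only He is left for (r2,c1).
row 2 has {He,Li,Be}; column 2 has {H,He,Li,Be} — only B is left for (r2,c2).
row 2 has {He,Li,Be,B}; column 5 has {He,Li} — only H is left for (r2,c5).
row 3 has {H,He,Li}; column 3 has {He,Li,Be} — only B is left for (r3,c3).
row 3 has {H,He,Li,B}; column 4 has {H,Li,B} — only Be is left for (r3,c4).
row 4 has {He,Li,B}; column 3 has {He,Li,Be,B} — only H is left for (r4,c3).
row 4 has {H,He,Li,B}; column 5 has {H,He,Li} — only Be is left for (r4,c5).
row 5 has {H,Li,Be}; column 4 has {H,Li,Be,B} — only He is left for (r5,c4).
row 5 has {H,He,Li,Be}; column 5 has {H,He,Li,Be} — only B is left for (r5,c5).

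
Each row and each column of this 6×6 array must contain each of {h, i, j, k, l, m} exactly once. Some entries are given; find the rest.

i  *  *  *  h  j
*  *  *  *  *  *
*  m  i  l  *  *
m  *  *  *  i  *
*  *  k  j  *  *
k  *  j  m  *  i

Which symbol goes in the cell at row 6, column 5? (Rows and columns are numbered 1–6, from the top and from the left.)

(r1,c4) = k
(r4,c4) = h
(r6,c5) = l

l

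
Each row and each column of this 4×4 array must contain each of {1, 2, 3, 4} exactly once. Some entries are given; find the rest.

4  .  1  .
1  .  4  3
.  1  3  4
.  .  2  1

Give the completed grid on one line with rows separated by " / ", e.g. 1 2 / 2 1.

4 3 1 2 / 1 2 4 3 / 2 1 3 4 / 3 4 2 1

At row 1, column 4: row 1 has {1,4}; column 4 has {1,3,4}; that leaves 2.
At row 2, column 2: row 2 has {1,3,4}; column 2 has {1}; that leaves 2.
At row 3, column 1: row 3 has {1,3,4}; column 1 has {1,4}; that leaves 2.
At row 4, column 1: row 4 has {1,2}; column 1 has {1,2,4}; that leaves 3.
At row 4, column 2: row 4 has {1,2,3}; column 2 has {1,2}; that leaves 4.
At row 1, column 2: row 1 has {1,2,4}; column 2 has {1,2,4}; that leaves 3.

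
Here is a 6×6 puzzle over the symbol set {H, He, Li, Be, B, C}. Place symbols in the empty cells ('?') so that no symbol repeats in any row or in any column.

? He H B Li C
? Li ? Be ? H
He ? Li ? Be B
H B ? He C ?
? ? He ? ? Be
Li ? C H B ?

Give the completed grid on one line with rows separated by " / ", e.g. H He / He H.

Be He H B Li C / C Li B Be He H / He H Li C Be B / H B Be He C Li / B C He Li H Be / Li Be C H B He

(r1,c1) = Be
(r2,c3) = B
(r2,c5) = He
(r3,c4) = C
(r4,c3) = Be
(r4,c6) = Li
(r5,c4) = Li
(r5,c5) = H
(r6,c2) = Be
(r6,c6) = He
(r2,c1) = C
(r3,c2) = H
(r5,c1) = B
(r5,c2) = C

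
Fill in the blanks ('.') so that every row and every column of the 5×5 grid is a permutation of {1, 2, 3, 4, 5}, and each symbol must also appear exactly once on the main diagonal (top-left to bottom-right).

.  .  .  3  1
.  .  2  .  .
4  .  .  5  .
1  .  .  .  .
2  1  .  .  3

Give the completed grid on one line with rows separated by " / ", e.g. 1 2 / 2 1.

5 2 4 3 1 / 3 4 2 1 5 / 4 3 1 5 2 / 1 5 3 2 4 / 2 1 5 4 3

At row 1, column 1: row 1 has {1,3}; column 1 has {1,2,4}; the diagonal has {3}; that leaves 5.
At row 1, column 3: row 1 has {1,3,5}; column 3 has {2}; that leaves 4.
At row 2, column 1: row 2 has {2}; column 1 has {1,2,4,5}; that leaves 3.
At row 2, column 2: row 2 has {2,3}; column 2 has {1}; the diagonal has {3,5}; that leaves 4.
At row 2, column 4: row 2 has {2,3,4}; column 4 has {3,5}; that leaves 1.
At row 2, column 5: row 2 has {1,2,3,4}; column 5 has {1,3}; that leaves 5.
At row 3, column 3: row 3 has {4,5}; column 3 has {2,4}; the diagonal has {3,4,5}; that leaves 1.
At row 3, column 5: row 3 has {1,4,5}; column 5 has {1,3,5}; that leaves 2.
At row 4, column 4: row 4 has {1}; column 4 has {1,3,5}; the diagonal has {1,3,4,5}; that leaves 2.
At row 4, column 5: row 4 has {1,2}; column 5 has {1,2,3,5}; that leaves 4.
At row 5, column 3: row 5 has {1,2,3}; column 3 has {1,2,4}; that leaves 5.
At row 5, column 4: row 5 has {1,2,3,5}; column 4 has {1,2,3,5}; that leaves 4.
At row 1, column 2: row 1 has {1,3,4,5}; column 2 has {1,4}; that leaves 2.
At row 3, column 2: row 3 has {1,2,4,5}; column 2 has {1,2,4}; that leaves 3.
At row 4, column 2: row 4 has {1,2,4}; column 2 has {1,2,3,4}; that leaves 5.
At row 4, column 3: row 4 has {1,2,4,5}; column 3 has {1,2,4,5}; that leaves 3.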